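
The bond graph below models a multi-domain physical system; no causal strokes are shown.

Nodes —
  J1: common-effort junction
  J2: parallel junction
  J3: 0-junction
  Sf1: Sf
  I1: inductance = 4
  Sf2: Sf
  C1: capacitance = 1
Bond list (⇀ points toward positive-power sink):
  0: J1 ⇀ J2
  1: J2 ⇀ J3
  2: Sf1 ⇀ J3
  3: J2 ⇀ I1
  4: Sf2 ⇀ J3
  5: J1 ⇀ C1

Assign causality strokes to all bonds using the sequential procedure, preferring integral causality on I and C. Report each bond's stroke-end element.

b2 |Sf1  (Sf1: flow source, stroke at near end)
b4 |Sf2  (source Sf2 imposes f)
b1 |J3  (J3 needs exactly one e-in)
b3 |I1  (prefer integral on I1)
b0 |J2  (only one effort-in slot at J2)
b5 |J1  (only one effort-in slot at J1)

b0 stroke at J2
b1 stroke at J3
b2 stroke at Sf1
b3 stroke at I1
b4 stroke at Sf2
b5 stroke at J1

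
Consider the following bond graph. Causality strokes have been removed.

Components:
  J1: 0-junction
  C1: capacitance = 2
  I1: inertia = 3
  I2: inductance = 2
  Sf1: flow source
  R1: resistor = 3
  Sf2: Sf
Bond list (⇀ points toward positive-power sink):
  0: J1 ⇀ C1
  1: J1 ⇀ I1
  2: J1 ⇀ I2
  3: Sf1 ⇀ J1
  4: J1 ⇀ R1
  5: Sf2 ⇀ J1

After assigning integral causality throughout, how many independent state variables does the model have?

3  (C1, I1, I2 all integral)

bond 3 stroke at Sf1  (Sf1 (Sf) sets flow on bond)
bond 5 stroke at Sf2  (Sf2 fixes flow; stroke at Sf2)
bond 0 stroke at J1  (C1 outputs effort q/C1)
bond 1 stroke at I1  (common-e at J1 fixed by 0)
bond 2 stroke at I2  (J1: bond 0 brought effort, rest push out)
bond 4 stroke at R1  (J1 effort already set via bond 0)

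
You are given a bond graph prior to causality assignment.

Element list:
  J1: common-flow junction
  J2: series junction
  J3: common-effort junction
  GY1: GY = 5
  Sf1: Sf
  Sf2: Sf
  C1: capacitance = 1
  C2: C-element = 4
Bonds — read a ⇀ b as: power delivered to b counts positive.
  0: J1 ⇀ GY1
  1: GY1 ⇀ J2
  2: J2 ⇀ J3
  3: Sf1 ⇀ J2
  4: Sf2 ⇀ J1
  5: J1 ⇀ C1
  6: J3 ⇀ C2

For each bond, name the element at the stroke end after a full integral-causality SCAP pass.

#3 |Sf1  (source Sf1 imposes f)
#4 |Sf2  (Sf2: flow source, stroke at near end)
#0 |J1  (J1 flow already set via bond 4)
#5 |J1  (1-jn J1 has f-setter on 4)
#1 |J2  (J2: bond 3 brought flow, rest push out)
#2 |J2  (J2: bond 3 brought flow, rest push out)
#6 |J3  (J3 needs exactly one e-in)

bond 0 stroke at J1
bond 1 stroke at J2
bond 2 stroke at J2
bond 3 stroke at Sf1
bond 4 stroke at Sf2
bond 5 stroke at J1
bond 6 stroke at J3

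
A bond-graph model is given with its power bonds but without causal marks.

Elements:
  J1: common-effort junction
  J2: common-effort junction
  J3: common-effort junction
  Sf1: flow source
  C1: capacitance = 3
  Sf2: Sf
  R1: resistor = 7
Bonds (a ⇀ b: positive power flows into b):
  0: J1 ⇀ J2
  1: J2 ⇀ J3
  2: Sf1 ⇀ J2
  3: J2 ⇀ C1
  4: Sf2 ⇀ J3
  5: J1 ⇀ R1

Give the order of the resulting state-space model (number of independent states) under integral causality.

1  (C1 all integral)

b2 stroke at Sf1  (Sf1 fixes flow; stroke at Sf1)
b4 stroke at Sf2  (Sf2 fixes flow; stroke at Sf2)
b1 stroke at J3  (only one effort-in slot at J3)
b3 stroke at J2  (C1 outputs effort q/C1)
b0 stroke at J1  (0-jn J2 has e-setter on 3)
b5 stroke at R1  (0-jn J1 has e-setter on 0)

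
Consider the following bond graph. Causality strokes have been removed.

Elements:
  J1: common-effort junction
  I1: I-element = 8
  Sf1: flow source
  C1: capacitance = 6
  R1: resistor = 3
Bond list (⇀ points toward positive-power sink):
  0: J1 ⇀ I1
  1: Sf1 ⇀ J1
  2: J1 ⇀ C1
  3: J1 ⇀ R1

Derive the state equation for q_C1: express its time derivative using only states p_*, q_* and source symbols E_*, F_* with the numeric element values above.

dq_C1/dt = F_Sf1 - p_I1/8 - q_C1/18

b1 stroke at Sf1  (Sf1 fixes flow; stroke at Sf1)
b0 stroke at I1  (prefer integral on I1)
b2 stroke at J1  (C1: C, integral causality)
b3 stroke at R1  (0-jn J1 has e-setter on 2)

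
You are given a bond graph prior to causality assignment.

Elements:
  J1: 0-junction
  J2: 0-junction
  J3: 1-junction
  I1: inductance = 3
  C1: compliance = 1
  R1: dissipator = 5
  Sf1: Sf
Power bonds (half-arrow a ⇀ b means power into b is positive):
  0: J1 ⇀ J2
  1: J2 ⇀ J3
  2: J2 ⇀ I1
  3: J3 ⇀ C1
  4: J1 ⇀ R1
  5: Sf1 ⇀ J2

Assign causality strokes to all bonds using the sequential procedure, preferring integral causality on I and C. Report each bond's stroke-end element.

bond 0 stroke at J1
bond 1 stroke at J2
bond 2 stroke at I1
bond 3 stroke at J3
bond 4 stroke at R1
bond 5 stroke at Sf1

b5 stroke at Sf1  (Sf1 (Sf) sets flow on bond)
b2 stroke at I1  (I1: I, integral causality)
b3 stroke at J3  (C1 integral (e out))
b1 stroke at J2  (closing 1-jn rule on J3)
b0 stroke at J1  (J2: bond 1 brought effort, rest push out)
b4 stroke at R1  (J1: bond 0 brought effort, rest push out)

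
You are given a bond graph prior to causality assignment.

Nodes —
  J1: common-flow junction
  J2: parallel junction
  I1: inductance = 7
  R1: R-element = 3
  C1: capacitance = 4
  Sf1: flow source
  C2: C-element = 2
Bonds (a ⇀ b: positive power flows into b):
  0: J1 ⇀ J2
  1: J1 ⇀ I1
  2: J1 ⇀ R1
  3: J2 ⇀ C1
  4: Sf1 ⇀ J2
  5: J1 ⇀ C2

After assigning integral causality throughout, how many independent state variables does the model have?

β4 stroke at Sf1  (Sf1: flow source, stroke at near end)
β1 stroke at I1  (prefer integral on I1)
β0 stroke at J1  (1-jn J1 has f-setter on 1)
β2 stroke at J1  (J1 flow already set via bond 1)
β5 stroke at J1  (J1: bond 1 brought flow, rest push out)
β3 stroke at J2  (J2: last free bond brings effort in)

3  (C1, C2, I1 all integral)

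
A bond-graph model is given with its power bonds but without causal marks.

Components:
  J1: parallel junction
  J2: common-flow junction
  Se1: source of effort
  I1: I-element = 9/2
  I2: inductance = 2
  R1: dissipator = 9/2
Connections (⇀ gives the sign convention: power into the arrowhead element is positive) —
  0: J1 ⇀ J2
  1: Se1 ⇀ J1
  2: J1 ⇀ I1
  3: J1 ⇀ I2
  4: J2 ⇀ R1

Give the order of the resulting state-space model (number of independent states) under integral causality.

2  (I1, I2 all integral)

bond 1 →J1  (Se1 fixes effort; stroke away)
bond 0 →J2  (J1: bond 1 brought effort, rest push out)
bond 2 →I1  (0-jn J1 has e-setter on 1)
bond 3 →I2  (J1 effort already set via bond 1)
bond 4 →R1  (J2: last free bond brings flow in)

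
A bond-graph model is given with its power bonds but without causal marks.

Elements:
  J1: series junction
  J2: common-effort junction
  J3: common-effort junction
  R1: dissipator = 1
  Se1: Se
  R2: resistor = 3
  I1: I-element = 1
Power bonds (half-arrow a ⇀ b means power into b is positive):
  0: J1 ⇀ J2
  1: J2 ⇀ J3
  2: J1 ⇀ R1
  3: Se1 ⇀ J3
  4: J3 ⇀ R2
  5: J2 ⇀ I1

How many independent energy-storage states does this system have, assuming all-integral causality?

bond 3 →J3  (source Se1 imposes e)
bond 1 →J2  (J3 effort already set via bond 3)
bond 4 →R2  (common-e at J3 fixed by 3)
bond 0 →J1  (J2 effort already set via bond 1)
bond 5 →I1  (common-e at J2 fixed by 1)
bond 2 →R1  (closing 1-jn rule on J1)

1  (I1 all integral)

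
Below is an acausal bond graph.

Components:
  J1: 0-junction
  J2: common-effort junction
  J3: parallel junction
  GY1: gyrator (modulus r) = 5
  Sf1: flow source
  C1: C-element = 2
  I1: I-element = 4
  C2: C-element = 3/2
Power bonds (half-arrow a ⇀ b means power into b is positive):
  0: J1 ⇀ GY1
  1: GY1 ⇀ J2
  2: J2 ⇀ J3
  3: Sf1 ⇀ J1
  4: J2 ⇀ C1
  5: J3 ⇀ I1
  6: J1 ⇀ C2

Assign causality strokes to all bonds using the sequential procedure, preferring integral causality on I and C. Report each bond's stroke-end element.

bond 0 stroke→GY1
bond 1 stroke→GY1
bond 2 stroke→J3
bond 3 stroke→Sf1
bond 4 stroke→J2
bond 5 stroke→I1
bond 6 stroke→J1

#3 stroke→Sf1  (Sf1 (Sf) sets flow on bond)
#4 stroke→J2  (prefer integral on C1)
#1 stroke→GY1  (0-jn J2 has e-setter on 4)
#2 stroke→J3  (J2 effort already set via bond 4)
#5 stroke→I1  (J3 effort already set via bond 2)
#0 stroke→GY1  (through GY1, causality inverts; strokes same side of GY1)
#6 stroke→J1  (J1: last free bond brings effort in)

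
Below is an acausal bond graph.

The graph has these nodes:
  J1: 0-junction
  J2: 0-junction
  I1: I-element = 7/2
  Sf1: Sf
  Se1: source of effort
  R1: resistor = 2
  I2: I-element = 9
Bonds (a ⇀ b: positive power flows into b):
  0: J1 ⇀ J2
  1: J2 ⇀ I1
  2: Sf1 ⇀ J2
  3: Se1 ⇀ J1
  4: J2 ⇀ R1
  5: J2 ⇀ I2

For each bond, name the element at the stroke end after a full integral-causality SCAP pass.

#2 →Sf1  (Sf1 (Sf) sets flow on bond)
#3 →J1  (Se1 (Se) sets effort on bond)
#0 →J2  (J1 effort already set via bond 3)
#1 →I1  (J2: bond 0 brought effort, rest push out)
#4 →R1  (common-e at J2 fixed by 0)
#5 →I2  (J2 effort already set via bond 0)

b0 →J2
b1 →I1
b2 →Sf1
b3 →J1
b4 →R1
b5 →I2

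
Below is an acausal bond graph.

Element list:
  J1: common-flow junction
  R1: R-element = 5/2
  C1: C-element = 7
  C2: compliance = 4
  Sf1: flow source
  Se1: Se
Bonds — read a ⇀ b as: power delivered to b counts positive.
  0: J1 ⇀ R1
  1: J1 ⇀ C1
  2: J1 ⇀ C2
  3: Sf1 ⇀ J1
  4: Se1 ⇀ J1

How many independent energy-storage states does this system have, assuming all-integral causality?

2  (C1, C2 all integral)

bond 3 stroke at Sf1  (Sf1 fixes flow; stroke at Sf1)
bond 4 stroke at J1  (source Se1 imposes e)
bond 0 stroke at J1  (J1: bond 3 brought flow, rest push out)
bond 1 stroke at J1  (1-jn J1 has f-setter on 3)
bond 2 stroke at J1  (J1 flow already set via bond 3)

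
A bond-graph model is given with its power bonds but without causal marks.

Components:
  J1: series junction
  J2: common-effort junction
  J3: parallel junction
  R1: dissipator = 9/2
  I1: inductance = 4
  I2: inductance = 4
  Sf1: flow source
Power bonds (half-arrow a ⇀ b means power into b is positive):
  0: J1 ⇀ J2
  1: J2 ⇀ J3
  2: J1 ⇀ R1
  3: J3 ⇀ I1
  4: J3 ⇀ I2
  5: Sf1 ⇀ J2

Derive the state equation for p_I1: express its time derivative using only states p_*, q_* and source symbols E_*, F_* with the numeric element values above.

bond 5 |Sf1  (Sf1 (Sf) sets flow on bond)
bond 3 |I1  (prefer integral on I1)
bond 4 |I2  (I2: I, integral causality)
bond 1 |J3  (only one effort-in slot at J3)
bond 0 |J2  (J2 needs exactly one e-in)
bond 2 |J1  (common-f at J1 fixed by 0)

dp_I1/dt = 9*F_Sf1/2 - 9*p_I1/8 - 9*p_I2/8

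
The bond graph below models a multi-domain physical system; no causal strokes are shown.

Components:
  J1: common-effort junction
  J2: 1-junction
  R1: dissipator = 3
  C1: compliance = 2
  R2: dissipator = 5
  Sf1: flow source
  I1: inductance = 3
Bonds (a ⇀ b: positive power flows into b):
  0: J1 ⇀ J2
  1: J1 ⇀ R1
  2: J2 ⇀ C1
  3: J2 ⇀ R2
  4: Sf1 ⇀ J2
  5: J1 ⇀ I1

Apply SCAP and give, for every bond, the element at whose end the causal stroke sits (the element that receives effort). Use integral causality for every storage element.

bond 0 stroke→J2
bond 1 stroke→J1
bond 2 stroke→J2
bond 3 stroke→J2
bond 4 stroke→Sf1
bond 5 stroke→I1

b4 →Sf1  (Sf1 (Sf) sets flow on bond)
b0 →J2  (J2 flow already set via bond 4)
b2 →J2  (common-f at J2 fixed by 4)
b3 →J2  (J2 flow already set via bond 4)
b5 →I1  (I1 integral (f out))
b1 →J1  (J1 needs exactly one e-in)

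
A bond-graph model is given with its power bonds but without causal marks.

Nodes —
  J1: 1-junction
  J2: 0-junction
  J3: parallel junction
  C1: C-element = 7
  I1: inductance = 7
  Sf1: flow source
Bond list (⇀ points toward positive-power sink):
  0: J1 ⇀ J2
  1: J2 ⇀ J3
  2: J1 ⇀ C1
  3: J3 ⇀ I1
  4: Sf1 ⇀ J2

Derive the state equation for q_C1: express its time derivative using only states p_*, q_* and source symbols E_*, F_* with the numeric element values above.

b4 stroke at Sf1  (Sf1: flow source, stroke at near end)
b2 stroke at J1  (C1: C, integral causality)
b0 stroke at J2  (J1: last free bond brings flow in)
b1 stroke at J3  (0-jn J2 has e-setter on 0)
b3 stroke at I1  (J3 effort already set via bond 1)

dq_C1/dt = -F_Sf1 + p_I1/7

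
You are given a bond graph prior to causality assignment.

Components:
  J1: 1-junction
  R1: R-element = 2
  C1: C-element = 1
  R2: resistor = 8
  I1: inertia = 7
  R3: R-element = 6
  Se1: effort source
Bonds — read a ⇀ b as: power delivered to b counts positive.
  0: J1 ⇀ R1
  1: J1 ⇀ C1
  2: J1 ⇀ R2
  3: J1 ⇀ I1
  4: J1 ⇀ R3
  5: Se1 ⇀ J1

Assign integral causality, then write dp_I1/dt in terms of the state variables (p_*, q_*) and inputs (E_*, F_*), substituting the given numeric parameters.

b5 stroke→J1  (source Se1 imposes e)
b1 stroke→J1  (C1 outputs effort q/C1)
b3 stroke→I1  (I1: I, integral causality)
b0 stroke→J1  (J1: bond 3 brought flow, rest push out)
b2 stroke→J1  (J1 flow already set via bond 3)
b4 stroke→J1  (common-f at J1 fixed by 3)

dp_I1/dt = E_Se1 - 16*p_I1/7 - q_C1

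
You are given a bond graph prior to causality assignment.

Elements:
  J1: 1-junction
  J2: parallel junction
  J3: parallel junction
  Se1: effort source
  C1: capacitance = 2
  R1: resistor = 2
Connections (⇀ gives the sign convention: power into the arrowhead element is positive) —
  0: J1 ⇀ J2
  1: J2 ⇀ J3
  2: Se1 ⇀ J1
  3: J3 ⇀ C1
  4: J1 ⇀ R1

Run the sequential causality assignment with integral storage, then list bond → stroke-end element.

bond 2 stroke→J1  (Se1 fixes effort; stroke away)
bond 3 stroke→J3  (C1: C, integral causality)
bond 1 stroke→J2  (common-e at J3 fixed by 3)
bond 0 stroke→J1  (0-jn J2 has e-setter on 1)
bond 4 stroke→R1  (J1: last free bond brings flow in)

bond 0 |J1
bond 1 |J2
bond 2 |J1
bond 3 |J3
bond 4 |R1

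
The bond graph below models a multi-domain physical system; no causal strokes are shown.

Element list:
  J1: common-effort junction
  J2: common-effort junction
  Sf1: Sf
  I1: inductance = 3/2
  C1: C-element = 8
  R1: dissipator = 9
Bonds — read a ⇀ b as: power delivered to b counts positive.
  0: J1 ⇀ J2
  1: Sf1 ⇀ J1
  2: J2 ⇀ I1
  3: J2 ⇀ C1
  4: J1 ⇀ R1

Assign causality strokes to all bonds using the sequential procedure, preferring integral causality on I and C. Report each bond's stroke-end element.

#0 |J1
#1 |Sf1
#2 |I1
#3 |J2
#4 |R1

bond 1 →Sf1  (source Sf1 imposes f)
bond 2 →I1  (I1 integral (f out))
bond 3 →J2  (C1: C, integral causality)
bond 0 →J1  (J2 effort already set via bond 3)
bond 4 →R1  (J1: bond 0 brought effort, rest push out)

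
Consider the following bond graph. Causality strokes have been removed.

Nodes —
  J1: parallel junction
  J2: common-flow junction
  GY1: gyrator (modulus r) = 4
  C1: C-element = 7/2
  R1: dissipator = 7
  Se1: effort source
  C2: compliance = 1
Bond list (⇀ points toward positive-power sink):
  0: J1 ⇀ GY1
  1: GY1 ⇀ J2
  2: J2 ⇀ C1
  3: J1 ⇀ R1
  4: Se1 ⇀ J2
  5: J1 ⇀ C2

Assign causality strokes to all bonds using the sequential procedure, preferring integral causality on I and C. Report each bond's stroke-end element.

bond 0 →GY1
bond 1 →GY1
bond 2 →J2
bond 3 →R1
bond 4 →J2
bond 5 →J1

β4 stroke at J2  (source Se1 imposes e)
β2 stroke at J2  (C1: C, integral causality)
β1 stroke at GY1  (only one flow-in slot at J2)
β0 stroke at GY1  (GY1 both-in/both-out from 1)
β5 stroke at J1  (prefer integral on C2)
β3 stroke at R1  (J1: bond 5 brought effort, rest push out)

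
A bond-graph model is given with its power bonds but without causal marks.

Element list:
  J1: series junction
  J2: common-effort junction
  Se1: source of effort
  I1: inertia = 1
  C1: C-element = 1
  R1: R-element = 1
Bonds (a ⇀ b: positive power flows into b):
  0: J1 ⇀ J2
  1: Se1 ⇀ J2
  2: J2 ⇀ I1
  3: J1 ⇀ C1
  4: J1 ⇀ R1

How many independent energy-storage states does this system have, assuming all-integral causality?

b1 |J2  (Se1 fixes effort; stroke away)
b0 |J1  (J2 effort already set via bond 1)
b2 |I1  (0-jn J2 has e-setter on 1)
b3 |J1  (C1: C, integral causality)
b4 |R1  (only one flow-in slot at J1)

2  (C1, I1 all integral)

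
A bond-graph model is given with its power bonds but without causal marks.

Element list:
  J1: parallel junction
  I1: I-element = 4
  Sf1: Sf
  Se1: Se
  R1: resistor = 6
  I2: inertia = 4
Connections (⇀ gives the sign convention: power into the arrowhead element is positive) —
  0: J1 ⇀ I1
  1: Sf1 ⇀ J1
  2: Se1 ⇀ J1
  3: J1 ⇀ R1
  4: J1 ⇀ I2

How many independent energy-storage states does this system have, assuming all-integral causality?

2  (I1, I2 all integral)

b1 →Sf1  (source Sf1 imposes f)
b2 →J1  (source Se1 imposes e)
b0 →I1  (common-e at J1 fixed by 2)
b3 →R1  (0-jn J1 has e-setter on 2)
b4 →I2  (J1: bond 2 brought effort, rest push out)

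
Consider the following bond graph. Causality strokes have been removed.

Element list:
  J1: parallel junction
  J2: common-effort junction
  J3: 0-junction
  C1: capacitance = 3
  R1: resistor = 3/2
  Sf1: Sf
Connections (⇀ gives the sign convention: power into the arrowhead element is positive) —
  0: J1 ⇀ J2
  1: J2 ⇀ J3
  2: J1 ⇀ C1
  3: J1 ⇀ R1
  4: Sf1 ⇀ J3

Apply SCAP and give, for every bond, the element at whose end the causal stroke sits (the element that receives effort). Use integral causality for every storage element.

b4 stroke at Sf1  (Sf1 (Sf) sets flow on bond)
b1 stroke at J3  (only one effort-in slot at J3)
b0 stroke at J2  (only one effort-in slot at J2)
b2 stroke at J1  (C1 integral (e out))
b3 stroke at R1  (0-jn J1 has e-setter on 2)

b0 →J2
b1 →J3
b2 →J1
b3 →R1
b4 →Sf1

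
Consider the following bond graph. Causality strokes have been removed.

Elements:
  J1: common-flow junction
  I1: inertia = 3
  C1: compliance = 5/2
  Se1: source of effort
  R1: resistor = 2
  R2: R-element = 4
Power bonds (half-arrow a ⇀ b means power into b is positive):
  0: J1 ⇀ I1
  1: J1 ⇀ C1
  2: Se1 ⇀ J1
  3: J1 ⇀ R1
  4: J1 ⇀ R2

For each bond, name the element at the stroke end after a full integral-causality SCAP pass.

β2 |J1  (Se1 (Se) sets effort on bond)
β0 |I1  (prefer integral on I1)
β1 |J1  (common-f at J1 fixed by 0)
β3 |J1  (common-f at J1 fixed by 0)
β4 |J1  (1-jn J1 has f-setter on 0)

bond 0 stroke→I1
bond 1 stroke→J1
bond 2 stroke→J1
bond 3 stroke→J1
bond 4 stroke→J1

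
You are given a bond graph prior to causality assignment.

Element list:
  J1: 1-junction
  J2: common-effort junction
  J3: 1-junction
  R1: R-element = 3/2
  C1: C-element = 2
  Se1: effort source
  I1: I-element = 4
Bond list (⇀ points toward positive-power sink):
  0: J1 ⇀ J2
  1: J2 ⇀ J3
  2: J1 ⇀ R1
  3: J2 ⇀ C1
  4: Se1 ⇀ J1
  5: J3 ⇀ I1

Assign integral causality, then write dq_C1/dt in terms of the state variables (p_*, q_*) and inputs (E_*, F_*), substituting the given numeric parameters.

dq_C1/dt = 2*E_Se1/3 - p_I1/4 - q_C1/3

b4 stroke→J1  (Se1 fixes effort; stroke away)
b3 stroke→J2  (prefer integral on C1)
b0 stroke→J1  (0-jn J2 has e-setter on 3)
b1 stroke→J3  (common-e at J2 fixed by 3)
b5 stroke→I1  (closing 1-jn rule on J3)
b2 stroke→R1  (J1: last free bond brings flow in)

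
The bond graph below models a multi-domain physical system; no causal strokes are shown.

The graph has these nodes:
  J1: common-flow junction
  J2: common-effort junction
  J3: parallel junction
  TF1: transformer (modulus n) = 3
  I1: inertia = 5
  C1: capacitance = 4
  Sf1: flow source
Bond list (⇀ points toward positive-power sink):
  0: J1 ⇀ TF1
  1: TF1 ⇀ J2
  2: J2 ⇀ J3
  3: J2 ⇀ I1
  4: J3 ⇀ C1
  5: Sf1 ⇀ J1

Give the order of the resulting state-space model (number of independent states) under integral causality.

2  (C1, I1 all integral)

b5 stroke→Sf1  (source Sf1 imposes f)
b0 stroke→J1  (J1 flow already set via bond 5)
b1 stroke→TF1  (TF TF1: opposite of bond 0)
b3 stroke→I1  (I1 integral (f out))
b2 stroke→J2  (closing 0-jn rule on J2)
b4 stroke→J3  (J3 needs exactly one e-in)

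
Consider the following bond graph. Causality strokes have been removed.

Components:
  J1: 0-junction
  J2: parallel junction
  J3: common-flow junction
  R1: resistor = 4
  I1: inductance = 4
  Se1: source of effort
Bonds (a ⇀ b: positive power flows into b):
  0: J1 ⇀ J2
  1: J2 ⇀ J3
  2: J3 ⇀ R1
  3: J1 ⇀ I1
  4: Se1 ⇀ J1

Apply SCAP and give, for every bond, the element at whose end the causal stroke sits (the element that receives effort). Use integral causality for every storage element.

β0 stroke at J2
β1 stroke at J3
β2 stroke at R1
β3 stroke at I1
β4 stroke at J1

#4 |J1  (Se1: effort source, stroke at far end)
#0 |J2  (0-jn J1 has e-setter on 4)
#3 |I1  (0-jn J1 has e-setter on 4)
#1 |J3  (J2: bond 0 brought effort, rest push out)
#2 |R1  (J3: last free bond brings flow in)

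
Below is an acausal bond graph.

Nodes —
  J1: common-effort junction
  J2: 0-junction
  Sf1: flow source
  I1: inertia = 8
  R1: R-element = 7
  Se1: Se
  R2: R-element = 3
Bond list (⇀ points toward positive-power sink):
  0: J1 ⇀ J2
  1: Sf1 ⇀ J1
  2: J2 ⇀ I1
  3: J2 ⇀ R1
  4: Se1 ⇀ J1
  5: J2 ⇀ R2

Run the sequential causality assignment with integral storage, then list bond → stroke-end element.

bond 0 stroke→J2
bond 1 stroke→Sf1
bond 2 stroke→I1
bond 3 stroke→R1
bond 4 stroke→J1
bond 5 stroke→R2

b1 stroke→Sf1  (Sf1 fixes flow; stroke at Sf1)
b4 stroke→J1  (Se1: effort source, stroke at far end)
b0 stroke→J2  (0-jn J1 has e-setter on 4)
b2 stroke→I1  (0-jn J2 has e-setter on 0)
b3 stroke→R1  (J2 effort already set via bond 0)
b5 stroke→R2  (J2: bond 0 brought effort, rest push out)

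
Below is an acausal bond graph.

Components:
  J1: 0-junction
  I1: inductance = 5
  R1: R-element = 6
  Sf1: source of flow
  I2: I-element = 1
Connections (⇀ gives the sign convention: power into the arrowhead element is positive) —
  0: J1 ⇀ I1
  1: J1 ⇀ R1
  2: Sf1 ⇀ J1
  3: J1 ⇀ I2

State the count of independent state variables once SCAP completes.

2  (I1, I2 all integral)

b2 stroke at Sf1  (source Sf1 imposes f)
b0 stroke at I1  (I1 integral (f out))
b3 stroke at I2  (prefer integral on I2)
b1 stroke at J1  (J1: last free bond brings effort in)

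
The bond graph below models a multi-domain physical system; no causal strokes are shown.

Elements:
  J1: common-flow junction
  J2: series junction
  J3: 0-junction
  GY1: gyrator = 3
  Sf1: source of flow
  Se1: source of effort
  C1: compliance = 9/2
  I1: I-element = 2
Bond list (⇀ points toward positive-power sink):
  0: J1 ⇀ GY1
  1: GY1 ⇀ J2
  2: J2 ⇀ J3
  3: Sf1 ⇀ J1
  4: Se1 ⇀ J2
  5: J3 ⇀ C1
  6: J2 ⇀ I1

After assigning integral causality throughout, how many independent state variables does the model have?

#3 stroke→Sf1  (source Sf1 imposes f)
#4 stroke→J2  (Se1 (Se) sets effort on bond)
#0 stroke→J1  (J1: bond 3 brought flow, rest push out)
#1 stroke→J2  (through GY1, causality inverts; strokes same side of GY1)
#5 stroke→J3  (C1: C, integral causality)
#2 stroke→J2  (common-e at J3 fixed by 5)
#6 stroke→I1  (J2: last free bond brings flow in)

2  (C1, I1 all integral)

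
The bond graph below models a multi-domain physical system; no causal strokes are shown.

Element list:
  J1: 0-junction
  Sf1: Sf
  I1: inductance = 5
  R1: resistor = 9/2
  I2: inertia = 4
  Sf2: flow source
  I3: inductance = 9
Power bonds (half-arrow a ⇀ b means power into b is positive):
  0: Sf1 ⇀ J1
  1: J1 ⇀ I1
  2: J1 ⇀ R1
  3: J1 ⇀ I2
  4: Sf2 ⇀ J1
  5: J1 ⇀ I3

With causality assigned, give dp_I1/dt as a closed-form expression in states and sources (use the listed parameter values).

#0 |Sf1  (source Sf1 imposes f)
#4 |Sf2  (Sf2 (Sf) sets flow on bond)
#1 |I1  (I1 outputs flow p/I1)
#3 |I2  (I2: I, integral causality)
#5 |I3  (prefer integral on I3)
#2 |J1  (closing 0-jn rule on J1)

dp_I1/dt = 9*F_Sf1/2 + 9*F_Sf2/2 - 9*p_I1/10 - 9*p_I2/8 - p_I3/2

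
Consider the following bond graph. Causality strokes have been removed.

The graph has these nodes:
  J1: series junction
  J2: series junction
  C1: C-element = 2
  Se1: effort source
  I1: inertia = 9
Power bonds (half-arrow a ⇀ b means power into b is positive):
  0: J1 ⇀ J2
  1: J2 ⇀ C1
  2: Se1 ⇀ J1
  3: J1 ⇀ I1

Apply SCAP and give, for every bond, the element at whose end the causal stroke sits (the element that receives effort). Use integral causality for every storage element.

β2 stroke at J1  (Se1 fixes effort; stroke away)
β1 stroke at J2  (C1 outputs effort q/C1)
β0 stroke at J1  (J2 needs exactly one f-in)
β3 stroke at I1  (J1: last free bond brings flow in)

bond 0 →J1
bond 1 →J2
bond 2 →J1
bond 3 →I1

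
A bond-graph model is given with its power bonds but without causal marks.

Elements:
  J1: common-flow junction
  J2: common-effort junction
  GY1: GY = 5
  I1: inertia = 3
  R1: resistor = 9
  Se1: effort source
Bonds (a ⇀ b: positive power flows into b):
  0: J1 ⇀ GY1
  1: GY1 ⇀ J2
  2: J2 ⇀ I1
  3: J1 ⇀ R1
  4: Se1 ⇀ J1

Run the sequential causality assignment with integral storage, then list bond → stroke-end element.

β4 stroke at J1  (Se1 (Se) sets effort on bond)
β2 stroke at I1  (I1: I, integral causality)
β1 stroke at J2  (J2 needs exactly one e-in)
β0 stroke at J1  (GY1 both-in/both-out from 1)
β3 stroke at R1  (closing 1-jn rule on J1)

b0 stroke at J1
b1 stroke at J2
b2 stroke at I1
b3 stroke at R1
b4 stroke at J1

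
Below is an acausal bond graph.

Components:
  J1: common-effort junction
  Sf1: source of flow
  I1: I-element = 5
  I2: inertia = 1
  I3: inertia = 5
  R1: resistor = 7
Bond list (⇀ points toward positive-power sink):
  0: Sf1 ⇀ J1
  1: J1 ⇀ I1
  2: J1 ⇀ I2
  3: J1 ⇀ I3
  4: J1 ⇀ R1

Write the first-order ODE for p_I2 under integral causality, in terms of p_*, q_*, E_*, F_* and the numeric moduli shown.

dp_I2/dt = 7*F_Sf1 - 7*p_I1/5 - 7*p_I2 - 7*p_I3/5

#0 →Sf1  (Sf1: flow source, stroke at near end)
#1 →I1  (I1 outputs flow p/I1)
#2 →I2  (I2 outputs flow p/I2)
#3 →I3  (I3: I, integral causality)
#4 →J1  (closing 0-jn rule on J1)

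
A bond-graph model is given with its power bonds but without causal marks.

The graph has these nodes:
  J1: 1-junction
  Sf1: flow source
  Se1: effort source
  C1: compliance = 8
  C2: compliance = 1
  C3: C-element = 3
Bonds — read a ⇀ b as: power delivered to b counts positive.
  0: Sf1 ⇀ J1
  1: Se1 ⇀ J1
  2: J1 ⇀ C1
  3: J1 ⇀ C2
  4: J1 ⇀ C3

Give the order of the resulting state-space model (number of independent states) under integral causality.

#0 |Sf1  (source Sf1 imposes f)
#1 |J1  (Se1: effort source, stroke at far end)
#2 |J1  (J1: bond 0 brought flow, rest push out)
#3 |J1  (J1: bond 0 brought flow, rest push out)
#4 |J1  (1-jn J1 has f-setter on 0)

3  (C1, C2, C3 all integral)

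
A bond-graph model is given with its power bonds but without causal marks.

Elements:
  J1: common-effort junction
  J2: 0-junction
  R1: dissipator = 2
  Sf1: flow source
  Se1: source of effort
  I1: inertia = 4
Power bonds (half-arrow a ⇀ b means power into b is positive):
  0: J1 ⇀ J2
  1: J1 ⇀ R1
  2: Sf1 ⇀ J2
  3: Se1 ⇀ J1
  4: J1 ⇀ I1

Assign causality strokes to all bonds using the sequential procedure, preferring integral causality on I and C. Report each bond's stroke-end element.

β2 stroke at Sf1  (Sf1 (Sf) sets flow on bond)
β3 stroke at J1  (source Se1 imposes e)
β0 stroke at J2  (common-e at J1 fixed by 3)
β1 stroke at R1  (J1: bond 3 brought effort, rest push out)
β4 stroke at I1  (0-jn J1 has e-setter on 3)

β0 →J2
β1 →R1
β2 →Sf1
β3 →J1
β4 →I1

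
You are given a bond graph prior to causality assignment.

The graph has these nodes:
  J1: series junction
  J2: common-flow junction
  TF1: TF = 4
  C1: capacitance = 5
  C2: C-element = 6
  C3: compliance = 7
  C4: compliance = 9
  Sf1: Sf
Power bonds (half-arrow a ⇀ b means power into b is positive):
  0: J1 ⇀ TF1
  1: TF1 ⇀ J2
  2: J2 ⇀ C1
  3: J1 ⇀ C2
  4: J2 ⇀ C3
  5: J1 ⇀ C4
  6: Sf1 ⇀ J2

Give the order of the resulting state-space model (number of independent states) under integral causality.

bond 6 stroke at Sf1  (Sf1 fixes flow; stroke at Sf1)
bond 1 stroke at J2  (J2: bond 6 brought flow, rest push out)
bond 2 stroke at J2  (1-jn J2 has f-setter on 6)
bond 4 stroke at J2  (J2: bond 6 brought flow, rest push out)
bond 0 stroke at TF1  (TF TF1: opposite of bond 1)
bond 3 stroke at J1  (1-jn J1 has f-setter on 0)
bond 5 stroke at J1  (1-jn J1 has f-setter on 0)

4  (C1, C2, C3, C4 all integral)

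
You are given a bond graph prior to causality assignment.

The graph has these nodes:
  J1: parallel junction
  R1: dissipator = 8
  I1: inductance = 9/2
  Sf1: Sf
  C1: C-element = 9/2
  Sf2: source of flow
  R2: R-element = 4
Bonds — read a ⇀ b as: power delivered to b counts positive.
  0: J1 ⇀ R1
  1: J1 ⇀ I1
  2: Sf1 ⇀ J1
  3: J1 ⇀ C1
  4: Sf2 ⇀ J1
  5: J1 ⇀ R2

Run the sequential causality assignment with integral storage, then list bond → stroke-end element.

β0 stroke→R1
β1 stroke→I1
β2 stroke→Sf1
β3 stroke→J1
β4 stroke→Sf2
β5 stroke→R2

bond 2 →Sf1  (Sf1: flow source, stroke at near end)
bond 4 →Sf2  (Sf2: flow source, stroke at near end)
bond 1 →I1  (I1 outputs flow p/I1)
bond 3 →J1  (C1 integral (e out))
bond 0 →R1  (J1 effort already set via bond 3)
bond 5 →R2  (J1: bond 3 brought effort, rest push out)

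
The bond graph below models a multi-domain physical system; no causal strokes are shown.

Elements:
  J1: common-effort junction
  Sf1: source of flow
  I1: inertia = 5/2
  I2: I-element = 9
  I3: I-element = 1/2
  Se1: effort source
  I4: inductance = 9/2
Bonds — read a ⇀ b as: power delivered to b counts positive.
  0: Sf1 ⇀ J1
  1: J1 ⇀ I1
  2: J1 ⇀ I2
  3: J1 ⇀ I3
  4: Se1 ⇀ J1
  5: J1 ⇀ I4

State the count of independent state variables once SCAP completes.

4  (I1, I2, I3, I4 all integral)

b0 stroke at Sf1  (Sf1 fixes flow; stroke at Sf1)
b4 stroke at J1  (Se1 (Se) sets effort on bond)
b1 stroke at I1  (J1 effort already set via bond 4)
b2 stroke at I2  (0-jn J1 has e-setter on 4)
b3 stroke at I3  (J1 effort already set via bond 4)
b5 stroke at I4  (common-e at J1 fixed by 4)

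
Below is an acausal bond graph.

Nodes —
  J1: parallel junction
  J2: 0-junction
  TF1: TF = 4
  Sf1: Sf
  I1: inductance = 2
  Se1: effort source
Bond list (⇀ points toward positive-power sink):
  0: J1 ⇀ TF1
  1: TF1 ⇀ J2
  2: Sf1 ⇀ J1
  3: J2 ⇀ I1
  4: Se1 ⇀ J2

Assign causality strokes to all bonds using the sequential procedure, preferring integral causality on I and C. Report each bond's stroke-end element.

β2 stroke at Sf1  (Sf1: flow source, stroke at near end)
β4 stroke at J2  (Se1 fixes effort; stroke away)
β0 stroke at J1  (only one effort-in slot at J1)
β1 stroke at TF1  (J2: bond 4 brought effort, rest push out)
β3 stroke at I1  (common-e at J2 fixed by 4)

β0 stroke at J1
β1 stroke at TF1
β2 stroke at Sf1
β3 stroke at I1
β4 stroke at J2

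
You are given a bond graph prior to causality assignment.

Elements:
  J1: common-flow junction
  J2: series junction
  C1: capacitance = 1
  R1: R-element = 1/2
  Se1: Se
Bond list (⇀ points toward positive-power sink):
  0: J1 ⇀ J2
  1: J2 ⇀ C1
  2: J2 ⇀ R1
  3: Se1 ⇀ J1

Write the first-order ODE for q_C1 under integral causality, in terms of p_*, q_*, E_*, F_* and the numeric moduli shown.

dq_C1/dt = 2*E_Se1 - 2*q_C1

b3 →J1  (Se1 fixes effort; stroke away)
b0 →J2  (J1: last free bond brings flow in)
b1 →J2  (prefer integral on C1)
b2 →R1  (J2 needs exactly one f-in)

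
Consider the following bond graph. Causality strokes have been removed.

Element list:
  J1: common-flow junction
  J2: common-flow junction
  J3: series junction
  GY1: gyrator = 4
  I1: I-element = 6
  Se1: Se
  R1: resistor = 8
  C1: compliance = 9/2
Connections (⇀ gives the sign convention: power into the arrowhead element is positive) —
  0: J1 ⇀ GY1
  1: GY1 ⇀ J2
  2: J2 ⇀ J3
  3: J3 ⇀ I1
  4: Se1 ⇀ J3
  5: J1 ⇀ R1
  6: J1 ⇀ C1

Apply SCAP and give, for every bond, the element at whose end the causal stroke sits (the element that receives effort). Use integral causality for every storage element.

b0 |J1
b1 |J2
b2 |J3
b3 |I1
b4 |J3
b5 |R1
b6 |J1

β4 →J3  (Se1 (Se) sets effort on bond)
β3 →I1  (I1 integral (f out))
β2 →J3  (1-jn J3 has f-setter on 3)
β1 →J2  (common-f at J2 fixed by 2)
β0 →J1  (GY1 both-in/both-out from 1)
β6 →J1  (C1 outputs effort q/C1)
β5 →R1  (only one flow-in slot at J1)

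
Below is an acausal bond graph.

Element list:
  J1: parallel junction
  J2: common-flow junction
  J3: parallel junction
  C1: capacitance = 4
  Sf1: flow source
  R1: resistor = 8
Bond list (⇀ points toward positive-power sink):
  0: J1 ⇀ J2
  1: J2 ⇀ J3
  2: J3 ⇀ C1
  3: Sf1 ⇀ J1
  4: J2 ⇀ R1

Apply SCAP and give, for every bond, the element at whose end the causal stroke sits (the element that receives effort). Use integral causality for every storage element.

bond 0 |J1
bond 1 |J2
bond 2 |J3
bond 3 |Sf1
bond 4 |J2

β3 →Sf1  (source Sf1 imposes f)
β0 →J1  (J1: last free bond brings effort in)
β1 →J2  (J2: bond 0 brought flow, rest push out)
β4 →J2  (1-jn J2 has f-setter on 0)
β2 →J3  (J3 needs exactly one e-in)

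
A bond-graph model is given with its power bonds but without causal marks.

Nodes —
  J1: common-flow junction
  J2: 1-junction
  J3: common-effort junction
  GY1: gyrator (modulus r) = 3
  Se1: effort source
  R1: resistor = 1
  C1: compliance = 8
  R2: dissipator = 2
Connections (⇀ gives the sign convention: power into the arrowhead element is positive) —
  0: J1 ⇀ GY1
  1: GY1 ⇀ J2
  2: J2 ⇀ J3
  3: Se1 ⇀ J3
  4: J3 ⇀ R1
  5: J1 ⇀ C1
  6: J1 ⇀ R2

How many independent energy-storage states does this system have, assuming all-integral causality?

b3 stroke at J3  (Se1 fixes effort; stroke away)
b2 stroke at J2  (0-jn J3 has e-setter on 3)
b4 stroke at R1  (J3: bond 3 brought effort, rest push out)
b1 stroke at GY1  (J2 needs exactly one f-in)
b0 stroke at GY1  (GY GY1: same side as bond 1)
b5 stroke at J1  (J1 flow already set via bond 0)
b6 stroke at J1  (common-f at J1 fixed by 0)

1  (C1 all integral)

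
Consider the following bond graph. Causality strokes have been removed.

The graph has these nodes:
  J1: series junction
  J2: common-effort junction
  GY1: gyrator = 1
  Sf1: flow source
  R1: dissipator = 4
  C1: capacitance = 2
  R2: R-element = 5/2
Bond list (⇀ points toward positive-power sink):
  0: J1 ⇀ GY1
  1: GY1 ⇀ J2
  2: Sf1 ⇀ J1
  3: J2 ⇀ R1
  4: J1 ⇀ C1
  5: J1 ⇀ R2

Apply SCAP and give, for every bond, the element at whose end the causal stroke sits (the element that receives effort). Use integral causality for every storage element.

β0 stroke at J1
β1 stroke at J2
β2 stroke at Sf1
β3 stroke at R1
β4 stroke at J1
β5 stroke at J1

bond 2 stroke at Sf1  (source Sf1 imposes f)
bond 0 stroke at J1  (J1 flow already set via bond 2)
bond 4 stroke at J1  (J1: bond 2 brought flow, rest push out)
bond 5 stroke at J1  (J1 flow already set via bond 2)
bond 1 stroke at J2  (GY1 both-in/both-out from 0)
bond 3 stroke at R1  (0-jn J2 has e-setter on 1)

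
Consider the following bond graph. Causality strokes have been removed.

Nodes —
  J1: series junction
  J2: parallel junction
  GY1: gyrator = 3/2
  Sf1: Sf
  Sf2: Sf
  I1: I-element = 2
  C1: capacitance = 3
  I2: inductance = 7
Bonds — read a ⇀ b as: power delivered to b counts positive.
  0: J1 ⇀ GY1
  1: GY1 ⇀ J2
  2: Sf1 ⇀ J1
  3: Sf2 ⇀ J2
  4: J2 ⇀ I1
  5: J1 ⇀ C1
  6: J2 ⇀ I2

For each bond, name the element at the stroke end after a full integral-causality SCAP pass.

b0 stroke at J1
b1 stroke at J2
b2 stroke at Sf1
b3 stroke at Sf2
b4 stroke at I1
b5 stroke at J1
b6 stroke at I2

β2 →Sf1  (source Sf1 imposes f)
β3 →Sf2  (Sf2: flow source, stroke at near end)
β0 →J1  (J1 flow already set via bond 2)
β5 →J1  (J1: bond 2 brought flow, rest push out)
β1 →J2  (through GY1, causality inverts; strokes same side of GY1)
β4 →I1  (common-e at J2 fixed by 1)
β6 →I2  (J2: bond 1 brought effort, rest push out)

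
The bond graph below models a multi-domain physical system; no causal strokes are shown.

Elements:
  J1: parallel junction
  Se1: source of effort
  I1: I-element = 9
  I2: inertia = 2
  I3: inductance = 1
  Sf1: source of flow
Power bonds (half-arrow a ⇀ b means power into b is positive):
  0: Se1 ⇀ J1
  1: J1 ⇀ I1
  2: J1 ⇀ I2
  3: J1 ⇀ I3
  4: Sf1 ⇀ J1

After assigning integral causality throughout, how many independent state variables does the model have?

b0 stroke→J1  (Se1: effort source, stroke at far end)
b4 stroke→Sf1  (Sf1 fixes flow; stroke at Sf1)
b1 stroke→I1  (J1: bond 0 brought effort, rest push out)
b2 stroke→I2  (0-jn J1 has e-setter on 0)
b3 stroke→I3  (0-jn J1 has e-setter on 0)

3  (I1, I2, I3 all integral)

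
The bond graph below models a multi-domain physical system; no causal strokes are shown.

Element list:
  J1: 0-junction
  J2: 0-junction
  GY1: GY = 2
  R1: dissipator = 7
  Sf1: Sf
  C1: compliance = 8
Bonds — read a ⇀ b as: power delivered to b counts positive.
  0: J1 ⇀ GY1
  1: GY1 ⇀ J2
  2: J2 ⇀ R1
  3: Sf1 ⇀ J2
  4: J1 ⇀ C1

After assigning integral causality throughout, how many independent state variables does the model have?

#3 stroke at Sf1  (Sf1 (Sf) sets flow on bond)
#4 stroke at J1  (prefer integral on C1)
#0 stroke at GY1  (J1: bond 4 brought effort, rest push out)
#1 stroke at GY1  (GY GY1: same side as bond 0)
#2 stroke at J2  (closing 0-jn rule on J2)

1  (C1 all integral)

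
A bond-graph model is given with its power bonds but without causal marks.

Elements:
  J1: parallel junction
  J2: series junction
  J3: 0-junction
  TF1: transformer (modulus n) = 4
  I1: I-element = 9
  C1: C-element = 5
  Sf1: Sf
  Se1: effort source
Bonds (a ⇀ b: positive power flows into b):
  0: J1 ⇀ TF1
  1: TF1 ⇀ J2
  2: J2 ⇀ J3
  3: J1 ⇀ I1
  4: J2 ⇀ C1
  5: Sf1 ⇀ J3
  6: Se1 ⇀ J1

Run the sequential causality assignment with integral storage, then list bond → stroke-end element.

bond 0 |TF1
bond 1 |J2
bond 2 |J3
bond 3 |I1
bond 4 |J2
bond 5 |Sf1
bond 6 |J1

b5 →Sf1  (source Sf1 imposes f)
b6 →J1  (source Se1 imposes e)
b0 →TF1  (common-e at J1 fixed by 6)
b3 →I1  (common-e at J1 fixed by 6)
b2 →J3  (J3 needs exactly one e-in)
b1 →J2  (TF1: transformer flips bond 0)
b4 →J2  (J2: bond 2 brought flow, rest push out)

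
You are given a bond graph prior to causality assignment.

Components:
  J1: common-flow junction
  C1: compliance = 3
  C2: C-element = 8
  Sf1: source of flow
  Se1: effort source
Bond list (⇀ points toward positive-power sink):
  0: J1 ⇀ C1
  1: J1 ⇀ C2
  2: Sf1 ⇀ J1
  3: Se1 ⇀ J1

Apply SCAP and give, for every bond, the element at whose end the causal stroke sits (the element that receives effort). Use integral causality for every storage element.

#2 |Sf1  (Sf1: flow source, stroke at near end)
#3 |J1  (source Se1 imposes e)
#0 |J1  (common-f at J1 fixed by 2)
#1 |J1  (common-f at J1 fixed by 2)

#0 stroke at J1
#1 stroke at J1
#2 stroke at Sf1
#3 stroke at J1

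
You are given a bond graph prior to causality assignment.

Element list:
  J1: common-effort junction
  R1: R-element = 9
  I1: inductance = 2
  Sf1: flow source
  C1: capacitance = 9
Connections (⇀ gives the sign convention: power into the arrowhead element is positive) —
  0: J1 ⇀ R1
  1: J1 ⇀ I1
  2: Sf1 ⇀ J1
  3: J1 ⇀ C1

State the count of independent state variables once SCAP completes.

bond 2 →Sf1  (source Sf1 imposes f)
bond 1 →I1  (I1: I, integral causality)
bond 3 →J1  (C1 outputs effort q/C1)
bond 0 →R1  (0-jn J1 has e-setter on 3)

2  (C1, I1 all integral)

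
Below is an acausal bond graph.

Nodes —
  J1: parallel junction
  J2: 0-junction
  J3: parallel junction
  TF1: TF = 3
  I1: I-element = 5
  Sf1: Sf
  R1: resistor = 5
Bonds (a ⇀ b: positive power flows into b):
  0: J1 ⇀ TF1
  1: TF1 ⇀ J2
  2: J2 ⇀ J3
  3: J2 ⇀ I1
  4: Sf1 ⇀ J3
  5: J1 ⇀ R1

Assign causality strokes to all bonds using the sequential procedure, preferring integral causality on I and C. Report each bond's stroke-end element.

#0 |TF1
#1 |J2
#2 |J3
#3 |I1
#4 |Sf1
#5 |J1

bond 4 stroke→Sf1  (Sf1 (Sf) sets flow on bond)
bond 2 stroke→J3  (closing 0-jn rule on J3)
bond 3 stroke→I1  (I1 integral (f out))
bond 1 stroke→J2  (only one effort-in slot at J2)
bond 0 stroke→TF1  (TF1: transformer flips bond 1)
bond 5 stroke→J1  (J1 needs exactly one e-in)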